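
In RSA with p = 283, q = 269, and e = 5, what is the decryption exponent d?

60461

φ(n) = (p−1)(q−1) = 282·268 = 75576.
Need d with 5·d ≡ 1 (mod 75576). Apply the extended Euclidean algorithm:
75576 = 15115·5 + 1
5 = 5·1 + 0
Back-substitute:
1 = 75576 − 15115·5
So 5·(-15115) ≡ 1 (mod 75576), hence d ≡ -15115 ≡ 60461 (mod 75576).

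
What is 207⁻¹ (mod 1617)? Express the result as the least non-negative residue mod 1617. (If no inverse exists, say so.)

no inverse exists

Compute gcd(207, 1617):
1617 = 7·207 + 168
207 = 1·168 + 39
168 = 4·39 + 12
39 = 3·12 + 3
12 = 4·3 + 0
Since gcd = 3 > 1, 207 is not a unit mod 1617.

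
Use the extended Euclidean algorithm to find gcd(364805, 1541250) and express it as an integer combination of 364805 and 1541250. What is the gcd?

5

Euclidean algorithm:
1541250 = 4×364805 + 82030
364805 = 4×82030 + 36685
82030 = 2×36685 + 8660
36685 = 4×8660 + 2045
8660 = 4×2045 + 480
2045 = 4×480 + 125
480 = 3×125 + 105
125 = 1×105 + 20
105 = 5×20 + 5
20 = 4×5 + 0
gcd(364805, 1541250) = 5.
Working backward:
5 = 105 − 5·20
5 = −5·125 + 6·105
5 = 6·480 − 23·125
5 = −23·2045 + 98·480
5 = 98·8660 − 415·2045
5 = −415·36685 + 1758·8660
5 = 1758·82030 − 3931·36685
5 = −3931·364805 + 17482·82030
5 = 17482·1541250 − 73859·364805
So 5 = (17482)·1541250 + (-73859)·364805.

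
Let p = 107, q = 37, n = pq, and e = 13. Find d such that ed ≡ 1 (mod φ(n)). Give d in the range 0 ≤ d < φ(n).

3229

φ(n) = (p−1)(q−1) = 106·36 = 3816.
Need d with 13·d ≡ 1 (mod 3816). Apply the extended Euclidean algorithm:
3816 = 293*13 + 7
13 = 1*7 + 6
7 = 1*6 + 1
6 = 6*1 + 0
Back-substitute:
1 = 7 − 6
1 = −13 + 2·7
1 = 2·3816 − 587·13
So 13·(-587) ≡ 1 (mod 3816), hence d ≡ -587 ≡ 3229 (mod 3816).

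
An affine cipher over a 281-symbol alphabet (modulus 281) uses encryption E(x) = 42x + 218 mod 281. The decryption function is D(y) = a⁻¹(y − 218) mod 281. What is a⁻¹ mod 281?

87

Run Euclid on (281, 42):
281 = 6×42 + 29
42 = 1×29 + 13
29 = 2×13 + 3
13 = 4×3 + 1
3 = 3×1 + 0
Since gcd(42, 281) = 1, back-substitute to write 1 as a combination:
1 = 13 − 4·3
1 = −4·29 + 9·13
1 = 9·42 − 13·29
1 = −13·281 + 87·42
So 42·87 ≡ 1 (mod 281).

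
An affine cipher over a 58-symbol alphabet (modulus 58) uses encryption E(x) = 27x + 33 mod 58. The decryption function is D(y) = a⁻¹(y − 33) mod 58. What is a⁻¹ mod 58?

43

Run Euclid on (58, 27):
58 = 2*27 + 4
27 = 6*4 + 3
4 = 1*3 + 1
3 = 3*1 + 0
The gcd is 1. Working backward:
1 = 4 − 3
1 = −27 + 7·4
1 = 7·58 − 15·27
Hence 27⁻¹ ≡ -15 ≡ 43 (mod 58).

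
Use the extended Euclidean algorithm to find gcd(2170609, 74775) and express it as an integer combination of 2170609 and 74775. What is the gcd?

1

Repeated division:
2170609 = 29×74775 + 2134
74775 = 35×2134 + 85
2134 = 25×85 + 9
85 = 9×9 + 4
9 = 2×4 + 1
4 = 4×1 + 0
gcd(2170609, 74775) = 1.
Back-substituting:
1 = 9 − 2·4
1 = −2·85 + 19·9
1 = 19·2134 − 477·85
1 = −477·74775 + 16714·2134
1 = 16714·2170609 − 485183·74775
So 1 = (16714)·2170609 + (-485183)·74775.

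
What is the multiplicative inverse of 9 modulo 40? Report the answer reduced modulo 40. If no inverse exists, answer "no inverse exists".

9

Run Euclid on (40, 9):
40 = 4·9 + 4
9 = 2·4 + 1
4 = 4·1 + 0
Since gcd(9, 40) = 1, back-substitute to write 1 as a combination:
1 = 9 − 2·4
1 = −2·40 + 9·9
So 9·9 ≡ 1 (mod 40).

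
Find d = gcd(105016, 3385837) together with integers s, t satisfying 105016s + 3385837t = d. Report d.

1

Apply Euclid's algorithm to 3385837 and 105016:
3385837 = 32·105016 + 25325
105016 = 4·25325 + 3716
25325 = 6·3716 + 3029
3716 = 1·3029 + 687
3029 = 4·687 + 281
687 = 2·281 + 125
281 = 2·125 + 31
125 = 4·31 + 1
31 = 31·1 + 0
gcd(105016, 3385837) = 1.
Express as a combination:
1 = 125 − 4·31
1 = −4·281 + 9·125
1 = 9·687 − 22·281
1 = −22·3029 + 97·687
1 = 97·3716 − 119·3029
1 = −119·25325 + 811·3716
1 = 811·105016 − 3363·25325
1 = −3363·3385837 + 108427·105016
So 1 = (-3363)·3385837 + (108427)·105016.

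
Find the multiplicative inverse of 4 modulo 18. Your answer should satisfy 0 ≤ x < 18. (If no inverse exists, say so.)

Compute gcd(4, 18):
18 = 4·4 + 2
4 = 2·2 + 0
The gcd is 2, not 1, hence no inverse exists.

no inverse exists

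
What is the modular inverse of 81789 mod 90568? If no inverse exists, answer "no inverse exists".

69605

Apply the Euclidean algorithm to 90568 and 81789:
90568 = 1×81789 + 8779
81789 = 9×8779 + 2778
8779 = 3×2778 + 445
2778 = 6×445 + 108
445 = 4×108 + 13
108 = 8×13 + 4
13 = 3×4 + 1
4 = 4×1 + 0
The gcd is 1. Working backward:
1 = 13 − 3·4
1 = −3·108 + 25·13
1 = 25·445 − 103·108
1 = −103·2778 + 643·445
1 = 643·8779 − 2032·2778
1 = −2032·81789 + 18931·8779
1 = 18931·90568 − 20963·81789
Thus 81789·(-20963) ≡ 1 (mod 90568); reducing, -20963 mod 90568 = 69605.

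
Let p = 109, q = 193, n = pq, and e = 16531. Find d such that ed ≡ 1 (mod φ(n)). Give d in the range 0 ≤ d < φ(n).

1435

φ(n) = (p−1)(q−1) = 108·192 = 20736.
Need d with 16531·d ≡ 1 (mod 20736). Apply the extended Euclidean algorithm:
20736 = 1×16531 + 4205
16531 = 3×4205 + 3916
4205 = 1×3916 + 289
3916 = 13×289 + 159
289 = 1×159 + 130
159 = 1×130 + 29
130 = 4×29 + 14
29 = 2×14 + 1
14 = 14×1 + 0
Back-substitute:
1 = 29 − 2·14
1 = −2·130 + 9·29
1 = 9·159 − 11·130
1 = −11·289 + 20·159
1 = 20·3916 − 271·289
1 = −271·4205 + 291·3916
1 = 291·16531 − 1144·4205
1 = −1144·20736 + 1435·16531
So 16531·1435 ≡ 1 (mod 20736), hence d = 1435.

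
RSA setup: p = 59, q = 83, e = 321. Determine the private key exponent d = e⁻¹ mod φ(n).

2741

φ(n) = (p−1)(q−1) = 58·82 = 4756.
Need d with 321·d ≡ 1 (mod 4756). Apply the extended Euclidean algorithm:
4756 = 14×321 + 262
321 = 1×262 + 59
262 = 4×59 + 26
59 = 2×26 + 7
26 = 3×7 + 5
7 = 1×5 + 2
5 = 2×2 + 1
2 = 2×1 + 0
Back-substitute:
1 = 5 − 2·2
1 = −2·7 + 3·5
1 = 3·26 − 11·7
1 = −11·59 + 25·26
1 = 25·262 − 111·59
1 = −111·321 + 136·262
1 = 136·4756 − 2015·321
So 321·(-2015) ≡ 1 (mod 4756), hence d ≡ -2015 ≡ 2741 (mod 4756).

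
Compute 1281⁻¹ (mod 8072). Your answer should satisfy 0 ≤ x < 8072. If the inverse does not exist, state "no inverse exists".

Run Euclid on (8072, 1281):
8072 = 6×1281 + 386
1281 = 3×386 + 123
386 = 3×123 + 17
123 = 7×17 + 4
17 = 4×4 + 1
4 = 4×1 + 0
The gcd is 1. Working backward:
1 = 17 − 4·4
1 = −4·123 + 29·17
1 = 29·386 − 91·123
1 = −91·1281 + 302·386
1 = 302·8072 − 1903·1281
Thus 1281·(-1903) ≡ 1 (mod 8072); reducing, -1903 mod 8072 = 6169.

6169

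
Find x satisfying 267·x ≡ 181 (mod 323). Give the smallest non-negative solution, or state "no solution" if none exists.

314

First find gcd(267, 323):
323 = 1×267 + 56
267 = 4×56 + 43
56 = 1×43 + 13
43 = 3×13 + 4
13 = 3×4 + 1
4 = 4×1 + 0
gcd = 1, so a unique solution mod 323 exists.
Back-substitute for the Bézout coefficients:
1 = 13 − 3·4
1 = −3·43 + 10·13
1 = 10·56 − 13·43
1 = −13·267 + 62·56
1 = 62·323 − 75·267
So 267·(-75) ≡ 1 (mod 323), giving 267⁻¹ ≡ 248.
x ≡ 267⁻¹·181 ≡ 248·181 ≡ 314 (mod 323).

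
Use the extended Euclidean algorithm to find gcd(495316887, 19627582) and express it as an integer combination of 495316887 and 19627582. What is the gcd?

13

Apply Euclid's algorithm to 495316887 and 19627582:
495316887 = 25×19627582 + 4627337
19627582 = 4×4627337 + 1118234
4627337 = 4×1118234 + 154401
1118234 = 7×154401 + 37427
154401 = 4×37427 + 4693
37427 = 7×4693 + 4576
4693 = 1×4576 + 117
4576 = 39×117 + 13
117 = 9×13 + 0
gcd(495316887, 19627582) = 13.
Express as a combination:
13 = 4576 − 39·117
13 = −39·4693 + 40·4576
13 = 40·37427 − 319·4693
13 = −319·154401 + 1316·37427
13 = 1316·1118234 − 9531·154401
13 = −9531·4627337 + 39440·1118234
13 = 39440·19627582 − 167291·4627337
13 = −167291·495316887 + 4221715·19627582
So 13 = (-167291)·495316887 + (4221715)·19627582.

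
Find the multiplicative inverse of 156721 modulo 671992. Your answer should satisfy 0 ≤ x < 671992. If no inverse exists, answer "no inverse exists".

22361

Extended Euclidean algorithm:
671992 = 4×156721 + 45108
156721 = 3×45108 + 21397
45108 = 2×21397 + 2314
21397 = 9×2314 + 571
2314 = 4×571 + 30
571 = 19×30 + 1
30 = 30×1 + 0
Since gcd(156721, 671992) = 1, back-substitute to write 1 as a combination:
1 = 571 − 19·30
1 = −19·2314 + 77·571
1 = 77·21397 − 712·2314
1 = −712·45108 + 1501·21397
1 = 1501·156721 − 5215·45108
1 = −5215·671992 + 22361·156721
So 156721·22361 ≡ 1 (mod 671992).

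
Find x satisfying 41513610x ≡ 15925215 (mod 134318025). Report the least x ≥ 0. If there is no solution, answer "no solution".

First find gcd(41513610, 134318025):
134318025 = 3×41513610 + 9777195
41513610 = 4×9777195 + 2404830
9777195 = 4×2404830 + 157875
2404830 = 15×157875 + 36705
157875 = 4×36705 + 11055
36705 = 3×11055 + 3540
11055 = 3×3540 + 435
3540 = 8×435 + 60
435 = 7×60 + 15
60 = 4×15 + 0
gcd = 15 and 15 | 15925215, so solutions exist. Divide through by 15: 2767574x ≡ 1061681 (mod 8954535).
Now find 2767574⁻¹ mod 8954535:
8954535 = 3·2767574 + 651813
2767574 = 4·651813 + 160322
651813 = 4·160322 + 10525
160322 = 15·10525 + 2447
10525 = 4·2447 + 737
2447 = 3·737 + 236
737 = 3·236 + 29
236 = 8·29 + 4
29 = 7·4 + 1
4 = 4·1 + 0
Back-substitute:
1 = 29 − 7·4
1 = −7·236 + 57·29
1 = 57·737 − 178·236
1 = −178·2447 + 591·737
1 = 591·10525 − 2542·2447
1 = −2542·160322 + 38721·10525
1 = 38721·651813 − 157426·160322
1 = −157426·2767574 + 668425·651813
1 = 668425·8954535 − 2162701·2767574
So 2767574·(-2162701) ≡ 1 (mod 8954535), i.e. 2767574⁻¹ ≡ 6791834.
Then x ≡ 6791834·1061681 ≡ 5395249 (mod 8954535); the smallest non-negative solution is x = 5395249.

5395249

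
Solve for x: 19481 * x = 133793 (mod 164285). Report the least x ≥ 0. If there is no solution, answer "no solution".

10388

First find gcd(19481, 164285):
164285 = 8·19481 + 8437
19481 = 2·8437 + 2607
8437 = 3·2607 + 616
2607 = 4·616 + 143
616 = 4·143 + 44
143 = 3·44 + 11
44 = 4·11 + 0
gcd = 11 and 11 | 133793, so solutions exist. Divide through by 11: 1771x ≡ 12163 (mod 14935).
Now find 1771⁻¹ mod 14935:
14935 = 8×1771 + 767
1771 = 2×767 + 237
767 = 3×237 + 56
237 = 4×56 + 13
56 = 4×13 + 4
13 = 3×4 + 1
4 = 4×1 + 0
Back-substitute:
1 = 13 − 3·4
1 = −3·56 + 13·13
1 = 13·237 − 55·56
1 = −55·767 + 178·237
1 = 178·1771 − 411·767
1 = −411·14935 + 3466·1771
So 1771⁻¹ ≡ 3466 (mod 14935).
Then x ≡ 3466·12163 ≡ 10388 (mod 14935); the smallest non-negative solution is x = 10388.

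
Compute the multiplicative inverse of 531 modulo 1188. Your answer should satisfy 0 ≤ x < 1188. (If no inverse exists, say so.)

Euclidean algorithm on 1188, 531:
1188 = 2×531 + 126
531 = 4×126 + 27
126 = 4×27 + 18
27 = 1×18 + 9
18 = 2×9 + 0
The gcd is 9, not 1, hence no inverse exists.

no inverse exists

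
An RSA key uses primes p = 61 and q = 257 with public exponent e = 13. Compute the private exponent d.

12997

φ(n) = (p−1)(q−1) = 60·256 = 15360.
Need d with 13·d ≡ 1 (mod 15360). Apply the extended Euclidean algorithm:
15360 = 1181·13 + 7
13 = 1·7 + 6
7 = 1·6 + 1
6 = 6·1 + 0
Back-substitute:
1 = 7 − 6
1 = −13 + 2·7
1 = 2·15360 − 2363·13
So 13·(-2363) ≡ 1 (mod 15360), hence d ≡ -2363 ≡ 12997 (mod 15360).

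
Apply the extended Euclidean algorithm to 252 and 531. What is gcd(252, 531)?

Euclidean algorithm:
531 = 2·252 + 27
252 = 9·27 + 9
27 = 3·9 + 0
gcd(252, 531) = 9.
Express as a combination:
9 = 252 − 9·27
9 = −9·531 + 19·252
So 9 = (-9)·531 + (19)·252.

9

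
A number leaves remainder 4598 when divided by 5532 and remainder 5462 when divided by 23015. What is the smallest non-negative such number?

Write x = 4598 + 5532·k. Then 5532·k ≡ 5462 − 4598 ≡ 864 (mod 23015).
Need 5532⁻¹ mod 23015. Extended Euclid on (23015, 5532):
23015 = 4·5532 + 887
5532 = 6·887 + 210
887 = 4·210 + 47
210 = 4·47 + 22
47 = 2·22 + 3
22 = 7·3 + 1
3 = 3·1 + 0
Back-substitute:
1 = 22 − 7·3
1 = −7·47 + 15·22
1 = 15·210 − 67·47
1 = −67·887 + 283·210
1 = 283·5532 − 1765·887
1 = −1765·23015 + 7343·5532
5532⁻¹ ≡ 7343 (mod 23015), so k ≡ 7343·864 ≡ 15227 (mod 23015).
x = 4598 + 5532·15227 = 84240362.

84240362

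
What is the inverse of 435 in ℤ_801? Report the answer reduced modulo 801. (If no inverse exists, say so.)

Euclidean algorithm on 801, 435:
801 = 1×435 + 366
435 = 1×366 + 69
366 = 5×69 + 21
69 = 3×21 + 6
21 = 3×6 + 3
6 = 2×3 + 0
gcd(435, 801) = 3 ≠ 1, so 435 has no multiplicative inverse modulo 801.

no inverse exists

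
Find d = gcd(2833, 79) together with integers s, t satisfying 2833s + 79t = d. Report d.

Repeated division:
2833 = 35·79 + 68
79 = 1·68 + 11
68 = 6·11 + 2
11 = 5·2 + 1
2 = 2·1 + 0
gcd(2833, 79) = 1.
Express as a combination:
1 = 11 − 5·2
1 = −5·68 + 31·11
1 = 31·79 − 36·68
1 = −36·2833 + 1291·79
So 1 = (-36)·2833 + (1291)·79.

1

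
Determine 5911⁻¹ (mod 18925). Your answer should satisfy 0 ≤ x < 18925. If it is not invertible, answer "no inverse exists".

Extended Euclidean algorithm:
18925 = 3·5911 + 1192
5911 = 4·1192 + 1143
1192 = 1·1143 + 49
1143 = 23·49 + 16
49 = 3·16 + 1
16 = 16·1 + 0
Since gcd(5911, 18925) = 1, back-substitute to write 1 as a combination:
1 = 49 − 3·16
1 = −3·1143 + 70·49
1 = 70·1192 − 73·1143
1 = −73·5911 + 362·1192
1 = 362·18925 − 1159·5911
So 5911·(-1159) ≡ 1 (mod 18925), and -1159 ≡ 17766 (mod 18925).

17766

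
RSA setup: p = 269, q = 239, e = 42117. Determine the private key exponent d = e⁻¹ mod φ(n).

43501

φ(n) = (p−1)(q−1) = 268·238 = 63784.
Need d with 42117·d ≡ 1 (mod 63784). Apply the extended Euclidean algorithm:
63784 = 1×42117 + 21667
42117 = 1×21667 + 20450
21667 = 1×20450 + 1217
20450 = 16×1217 + 978
1217 = 1×978 + 239
978 = 4×239 + 22
239 = 10×22 + 19
22 = 1×19 + 3
19 = 6×3 + 1
3 = 3×1 + 0
Back-substitute:
1 = 19 − 6·3
1 = −6·22 + 7·19
1 = 7·239 − 76·22
1 = −76·978 + 311·239
1 = 311·1217 − 387·978
1 = −387·20450 + 6503·1217
1 = 6503·21667 − 6890·20450
1 = −6890·42117 + 13393·21667
1 = 13393·63784 − 20283·42117
So 42117·(-20283) ≡ 1 (mod 63784), hence d ≡ -20283 ≡ 43501 (mod 63784).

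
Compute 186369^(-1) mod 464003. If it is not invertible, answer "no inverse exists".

Run Euclid on (464003, 186369):
464003 = 2×186369 + 91265
186369 = 2×91265 + 3839
91265 = 23×3839 + 2968
3839 = 1×2968 + 871
2968 = 3×871 + 355
871 = 2×355 + 161
355 = 2×161 + 33
161 = 4×33 + 29
33 = 1×29 + 4
29 = 7×4 + 1
4 = 4×1 + 0
gcd = 1, so the inverse exists. Back-substitute:
1 = 29 − 7·4
1 = −7·33 + 8·29
1 = 8·161 − 39·33
1 = −39·355 + 86·161
1 = 86·871 − 211·355
1 = −211·2968 + 719·871
1 = 719·3839 − 930·2968
1 = −930·91265 + 22109·3839
1 = 22109·186369 − 45148·91265
1 = −45148·464003 + 112405·186369
So 186369·112405 ≡ 1 (mod 464003).

112405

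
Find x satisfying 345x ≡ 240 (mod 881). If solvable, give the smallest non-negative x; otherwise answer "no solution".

First find gcd(345, 881):
881 = 2·345 + 191
345 = 1·191 + 154
191 = 1·154 + 37
154 = 4·37 + 6
37 = 6·6 + 1
6 = 6·1 + 0
gcd = 1, so a unique solution mod 881 exists.
Back-substitute for the Bézout coefficients:
1 = 37 − 6·6
1 = −6·154 + 25·37
1 = 25·191 − 31·154
1 = −31·345 + 56·191
1 = 56·881 − 143·345
So 345·(-143) ≡ 1 (mod 881), giving 345⁻¹ ≡ 738.
x ≡ 345⁻¹·240 ≡ 738·240 ≡ 39 (mod 881).

39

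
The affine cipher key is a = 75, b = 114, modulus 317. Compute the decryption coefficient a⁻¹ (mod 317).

93

Run Euclid on (317, 75):
317 = 4·75 + 17
75 = 4·17 + 7
17 = 2·7 + 3
7 = 2·3 + 1
3 = 3·1 + 0
Since gcd(75, 317) = 1, back-substitute to write 1 as a combination:
1 = 7 − 2·3
1 = −2·17 + 5·7
1 = 5·75 − 22·17
1 = −22·317 + 93·75
So 75·93 ≡ 1 (mod 317).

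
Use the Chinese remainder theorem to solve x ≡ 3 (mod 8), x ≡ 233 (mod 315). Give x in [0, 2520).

2123

Write x = 3 + 8·k. Then 8·k ≡ 233 − 3 ≡ 230 (mod 315).
Need 8⁻¹ mod 315. Extended Euclid on (315, 8):
315 = 39*8 + 3
8 = 2*3 + 2
3 = 1*2 + 1
2 = 2*1 + 0
Back-substitute:
1 = 3 − 2
1 = −8 + 3·3
1 = 3·315 − 118·8
8⁻¹ ≡ 197 (mod 315), so k ≡ 197·230 ≡ 265 (mod 315).
x = 3 + 8·265 = 2123.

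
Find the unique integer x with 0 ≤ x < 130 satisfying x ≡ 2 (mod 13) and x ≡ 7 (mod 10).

Write x = 2 + 13·k. Then 13·k ≡ 7 − 2 ≡ 5 (mod 10).
Need 13⁻¹ mod 10. Extended Euclid on (10, 3):
10 = 3*3 + 1
3 = 3*1 + 0
Back-substitute:
1 = 10 − 3·3
13⁻¹ ≡ 7 (mod 10), so k ≡ 7·5 ≡ 5 (mod 10).
x = 2 + 13·5 = 67.

67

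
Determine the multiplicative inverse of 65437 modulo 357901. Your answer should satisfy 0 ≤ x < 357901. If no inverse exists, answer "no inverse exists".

271129

Apply the Euclidean algorithm to 357901 and 65437:
357901 = 5·65437 + 30716
65437 = 2·30716 + 4005
30716 = 7·4005 + 2681
4005 = 1·2681 + 1324
2681 = 2·1324 + 33
1324 = 40·33 + 4
33 = 8·4 + 1
4 = 4·1 + 0
Since gcd(65437, 357901) = 1, back-substitute to write 1 as a combination:
1 = 33 − 8·4
1 = −8·1324 + 321·33
1 = 321·2681 − 650·1324
1 = −650·4005 + 971·2681
1 = 971·30716 − 7447·4005
1 = −7447·65437 + 15865·30716
1 = 15865·357901 − 86772·65437
Hence 65437⁻¹ ≡ -86772 ≡ 271129 (mod 357901).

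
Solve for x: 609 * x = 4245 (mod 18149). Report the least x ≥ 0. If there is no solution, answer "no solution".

First find gcd(609, 18149):
18149 = 29*609 + 488
609 = 1*488 + 121
488 = 4*121 + 4
121 = 30*4 + 1
4 = 4*1 + 0
gcd = 1, so a unique solution mod 18149 exists.
Back-substitute for the Bézout coefficients:
1 = 121 − 30·4
1 = −30·488 + 121·121
1 = 121·609 − 151·488
1 = −151·18149 + 4500·609
So 609·(4500) ≡ 1 (mod 18149), giving 609⁻¹ ≡ 4500.
x ≡ 609⁻¹·4245 ≡ 4500·4245 ≡ 9752 (mod 18149).

9752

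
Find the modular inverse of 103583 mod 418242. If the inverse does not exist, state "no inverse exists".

Extended Euclidean algorithm:
418242 = 4×103583 + 3910
103583 = 26×3910 + 1923
3910 = 2×1923 + 64
1923 = 30×64 + 3
64 = 21×3 + 1
3 = 3×1 + 0
gcd = 1, so the inverse exists. Back-substitute:
1 = 64 − 21·3
1 = −21·1923 + 631·64
1 = 631·3910 − 1283·1923
1 = −1283·103583 + 33989·3910
1 = 33989·418242 − 137239·103583
Hence 103583⁻¹ ≡ -137239 ≡ 281003 (mod 418242).

281003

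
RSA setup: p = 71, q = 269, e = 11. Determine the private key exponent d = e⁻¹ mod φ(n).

3411

φ(n) = (p−1)(q−1) = 70·268 = 18760.
Need d with 11·d ≡ 1 (mod 18760). Apply the extended Euclidean algorithm:
18760 = 1705·11 + 5
11 = 2·5 + 1
5 = 5·1 + 0
Back-substitute:
1 = 11 − 2·5
1 = −2·18760 + 3411·11
So 11·3411 ≡ 1 (mod 18760), hence d = 3411.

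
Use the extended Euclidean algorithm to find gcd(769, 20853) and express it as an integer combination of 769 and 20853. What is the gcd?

1

Apply Euclid's algorithm to 20853 and 769:
20853 = 27*769 + 90
769 = 8*90 + 49
90 = 1*49 + 41
49 = 1*41 + 8
41 = 5*8 + 1
8 = 8*1 + 0
gcd(769, 20853) = 1.
Working backward:
1 = 41 − 5·8
1 = −5·49 + 6·41
1 = 6·90 − 11·49
1 = −11·769 + 94·90
1 = 94·20853 − 2549·769
So 1 = (94)·20853 + (-2549)·769.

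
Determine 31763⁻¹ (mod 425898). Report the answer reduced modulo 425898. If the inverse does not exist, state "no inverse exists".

Run Euclid on (425898, 31763):
425898 = 13·31763 + 12979
31763 = 2·12979 + 5805
12979 = 2·5805 + 1369
5805 = 4·1369 + 329
1369 = 4·329 + 53
329 = 6·53 + 11
53 = 4·11 + 9
11 = 1·9 + 2
9 = 4·2 + 1
2 = 2·1 + 0
gcd = 1, so the inverse exists. Back-substitute:
1 = 9 − 4·2
1 = −4·11 + 5·9
1 = 5·53 − 24·11
1 = −24·329 + 149·53
1 = 149·1369 − 620·329
1 = −620·5805 + 2629·1369
1 = 2629·12979 − 5878·5805
1 = −5878·31763 + 14385·12979
1 = 14385·425898 − 192883·31763
So 31763·(-192883) ≡ 1 (mod 425898), and -192883 ≡ 233015 (mod 425898).

233015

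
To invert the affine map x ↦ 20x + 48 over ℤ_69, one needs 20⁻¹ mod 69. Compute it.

38

Apply the Euclidean algorithm to 69 and 20:
69 = 3·20 + 9
20 = 2·9 + 2
9 = 4·2 + 1
2 = 2·1 + 0
The gcd is 1. Working backward:
1 = 9 − 4·2
1 = −4·20 + 9·9
1 = 9·69 − 31·20
Thus 20·(-31) ≡ 1 (mod 69); reducing, -31 mod 69 = 38.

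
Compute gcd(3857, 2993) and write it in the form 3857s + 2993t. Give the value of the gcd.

Repeated division:
3857 = 1×2993 + 864
2993 = 3×864 + 401
864 = 2×401 + 62
401 = 6×62 + 29
62 = 2×29 + 4
29 = 7×4 + 1
4 = 4×1 + 0
gcd(3857, 2993) = 1.
Express as a combination:
1 = 29 − 7·4
1 = −7·62 + 15·29
1 = 15·401 − 97·62
1 = −97·864 + 209·401
1 = 209·2993 − 724·864
1 = −724·3857 + 933·2993
So 1 = (-724)·3857 + (933)·2993.

1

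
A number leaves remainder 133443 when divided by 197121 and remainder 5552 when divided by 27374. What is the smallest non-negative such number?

4540421436

Write x = 133443 + 197121·k. Then 197121·k ≡ 5552 − 133443 ≡ 8979 (mod 27374).
Need 197121⁻¹ mod 27374. Extended Euclid on (27374, 5503):
27374 = 4*5503 + 5362
5503 = 1*5362 + 141
5362 = 38*141 + 4
141 = 35*4 + 1
4 = 4*1 + 0
Back-substitute:
1 = 141 − 35·4
1 = −35·5362 + 1331·141
1 = 1331·5503 − 1366·5362
1 = −1366·27374 + 6795·5503
197121⁻¹ ≡ 6795 (mod 27374), so k ≡ 6795·8979 ≡ 23033 (mod 27374).
x = 133443 + 197121·23033 = 4540421436.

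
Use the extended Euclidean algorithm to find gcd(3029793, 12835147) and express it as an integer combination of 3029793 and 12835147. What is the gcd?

13

Euclidean algorithm:
12835147 = 4·3029793 + 715975
3029793 = 4·715975 + 165893
715975 = 4·165893 + 52403
165893 = 3·52403 + 8684
52403 = 6·8684 + 299
8684 = 29·299 + 13
299 = 23·13 + 0
gcd(3029793, 12835147) = 13.
Express as a combination:
13 = 8684 − 29·299
13 = −29·52403 + 175·8684
13 = 175·165893 − 554·52403
13 = −554·715975 + 2391·165893
13 = 2391·3029793 − 10118·715975
13 = −10118·12835147 + 42863·3029793
So 13 = (-10118)·12835147 + (42863)·3029793.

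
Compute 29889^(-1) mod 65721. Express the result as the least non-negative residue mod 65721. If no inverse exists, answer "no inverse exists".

Compute gcd(29889, 65721):
65721 = 2*29889 + 5943
29889 = 5*5943 + 174
5943 = 34*174 + 27
174 = 6*27 + 12
27 = 2*12 + 3
12 = 4*3 + 0
Since gcd = 3 > 1, 29889 is not a unit mod 65721.

no inverse exists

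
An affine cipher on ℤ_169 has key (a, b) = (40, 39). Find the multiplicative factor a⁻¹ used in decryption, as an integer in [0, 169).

131

gcd(169, 40) by repeated division:
169 = 4·40 + 9
40 = 4·9 + 4
9 = 2·4 + 1
4 = 4·1 + 0
Since gcd(40, 169) = 1, back-substitute to write 1 as a combination:
1 = 9 − 2·4
1 = −2·40 + 9·9
1 = 9·169 − 38·40
Thus 40·(-38) ≡ 1 (mod 169); reducing, -38 mod 169 = 131.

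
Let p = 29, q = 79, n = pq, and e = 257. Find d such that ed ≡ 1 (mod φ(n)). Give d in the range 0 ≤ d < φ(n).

φ(n) = (p−1)(q−1) = 28·78 = 2184.
Need d with 257·d ≡ 1 (mod 2184). Apply the extended Euclidean algorithm:
2184 = 8·257 + 128
257 = 2·128 + 1
128 = 128·1 + 0
Back-substitute:
1 = 257 − 2·128
1 = −2·2184 + 17·257
So 257·17 ≡ 1 (mod 2184), hence d = 17.

17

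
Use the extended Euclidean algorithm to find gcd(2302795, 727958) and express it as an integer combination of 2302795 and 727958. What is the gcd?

11

Repeated division:
2302795 = 3×727958 + 118921
727958 = 6×118921 + 14432
118921 = 8×14432 + 3465
14432 = 4×3465 + 572
3465 = 6×572 + 33
572 = 17×33 + 11
33 = 3×11 + 0
gcd(2302795, 727958) = 11.
Working backward:
11 = 572 − 17·33
11 = −17·3465 + 103·572
11 = 103·14432 − 429·3465
11 = −429·118921 + 3535·14432
11 = 3535·727958 − 21639·118921
11 = −21639·2302795 + 68452·727958
So 11 = (-21639)·2302795 + (68452)·727958.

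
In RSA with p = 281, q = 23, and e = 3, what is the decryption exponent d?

4107

φ(n) = (p−1)(q−1) = 280·22 = 6160.
Need d with 3·d ≡ 1 (mod 6160). Apply the extended Euclidean algorithm:
6160 = 2053·3 + 1
3 = 3·1 + 0
Back-substitute:
1 = 6160 − 2053·3
So 3·(-2053) ≡ 1 (mod 6160), hence d ≡ -2053 ≡ 4107 (mod 6160).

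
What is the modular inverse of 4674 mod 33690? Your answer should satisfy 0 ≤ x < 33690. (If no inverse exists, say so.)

no inverse exists

Compute gcd(4674, 33690):
33690 = 7·4674 + 972
4674 = 4·972 + 786
972 = 1·786 + 186
786 = 4·186 + 42
186 = 4·42 + 18
42 = 2·18 + 6
18 = 3·6 + 0
The gcd is 6, not 1, hence no inverse exists.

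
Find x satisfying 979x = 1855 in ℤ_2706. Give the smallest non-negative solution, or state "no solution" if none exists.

gcd(979, 2706):
2706 = 2·979 + 748
979 = 1·748 + 231
748 = 3·231 + 55
231 = 4·55 + 11
55 = 5·11 + 0
gcd = 11, but 11 ∤ 1855, so the congruence has no solution.

no solution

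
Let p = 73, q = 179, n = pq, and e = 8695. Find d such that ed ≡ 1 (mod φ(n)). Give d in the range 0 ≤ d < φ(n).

4951

φ(n) = (p−1)(q−1) = 72·178 = 12816.
Need d with 8695·d ≡ 1 (mod 12816). Apply the extended Euclidean algorithm:
12816 = 1*8695 + 4121
8695 = 2*4121 + 453
4121 = 9*453 + 44
453 = 10*44 + 13
44 = 3*13 + 5
13 = 2*5 + 3
5 = 1*3 + 2
3 = 1*2 + 1
2 = 2*1 + 0
Back-substitute:
1 = 3 − 2
1 = −5 + 2·3
1 = 2·13 − 5·5
1 = −5·44 + 17·13
1 = 17·453 − 175·44
1 = −175·4121 + 1592·453
1 = 1592·8695 − 3359·4121
1 = −3359·12816 + 4951·8695
So 8695·4951 ≡ 1 (mod 12816), hence d = 4951.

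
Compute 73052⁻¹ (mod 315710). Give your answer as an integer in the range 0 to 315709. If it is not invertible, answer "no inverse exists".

no inverse exists

Euclidean algorithm on 315710, 73052:
315710 = 4·73052 + 23502
73052 = 3·23502 + 2546
23502 = 9·2546 + 588
2546 = 4·588 + 194
588 = 3·194 + 6
194 = 32·6 + 2
6 = 3·2 + 0
The gcd is 2, not 1, hence no inverse exists.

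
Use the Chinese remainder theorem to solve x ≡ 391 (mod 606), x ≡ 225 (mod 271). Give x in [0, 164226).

Write x = 391 + 606·k. Then 606·k ≡ 225 − 391 ≡ 105 (mod 271).
Need 606⁻¹ mod 271. Extended Euclid on (271, 64):
271 = 4×64 + 15
64 = 4×15 + 4
15 = 3×4 + 3
4 = 1×3 + 1
3 = 3×1 + 0
Back-substitute:
1 = 4 − 3
1 = −15 + 4·4
1 = 4·64 − 17·15
1 = −17·271 + 72·64
606⁻¹ ≡ 72 (mod 271), so k ≡ 72·105 ≡ 243 (mod 271).
x = 391 + 606·243 = 147649.

147649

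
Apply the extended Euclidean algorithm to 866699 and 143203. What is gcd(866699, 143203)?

Apply Euclid's algorithm to 866699 and 143203:
866699 = 6*143203 + 7481
143203 = 19*7481 + 1064
7481 = 7*1064 + 33
1064 = 32*33 + 8
33 = 4*8 + 1
8 = 8*1 + 0
gcd(866699, 143203) = 1.
Working backward:
1 = 33 − 4·8
1 = −4·1064 + 129·33
1 = 129·7481 − 907·1064
1 = −907·143203 + 17362·7481
1 = 17362·866699 − 105079·143203
So 1 = (17362)·866699 + (-105079)·143203.

1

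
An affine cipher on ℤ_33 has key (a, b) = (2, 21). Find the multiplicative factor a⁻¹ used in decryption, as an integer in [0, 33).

Extended Euclidean algorithm:
33 = 16*2 + 1
2 = 2*1 + 0
The gcd is 1. Working backward:
1 = 33 − 16·2
Hence 2⁻¹ ≡ -16 ≡ 17 (mod 33).

17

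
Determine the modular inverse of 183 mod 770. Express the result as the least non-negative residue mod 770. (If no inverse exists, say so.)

Run Euclid on (770, 183):
770 = 4*183 + 38
183 = 4*38 + 31
38 = 1*31 + 7
31 = 4*7 + 3
7 = 2*3 + 1
3 = 3*1 + 0
The gcd is 1. Working backward:
1 = 7 − 2·3
1 = −2·31 + 9·7
1 = 9·38 − 11·31
1 = −11·183 + 53·38
1 = 53·770 − 223·183
So 183·(-223) ≡ 1 (mod 770), and -223 ≡ 547 (mod 770).

547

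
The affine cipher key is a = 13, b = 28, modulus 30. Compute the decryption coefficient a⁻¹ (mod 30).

7

Apply the Euclidean algorithm to 30 and 13:
30 = 2·13 + 4
13 = 3·4 + 1
4 = 4·1 + 0
gcd = 1, so the inverse exists. Back-substitute:
1 = 13 − 3·4
1 = −3·30 + 7·13
So 13·7 ≡ 1 (mod 30).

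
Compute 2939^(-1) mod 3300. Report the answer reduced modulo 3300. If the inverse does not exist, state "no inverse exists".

2459

Apply the Euclidean algorithm to 3300 and 2939:
3300 = 1×2939 + 361
2939 = 8×361 + 51
361 = 7×51 + 4
51 = 12×4 + 3
4 = 1×3 + 1
3 = 3×1 + 0
The gcd is 1. Working backward:
1 = 4 − 3
1 = −51 + 13·4
1 = 13·361 − 92·51
1 = −92·2939 + 749·361
1 = 749·3300 − 841·2939
Hence 2939⁻¹ ≡ -841 ≡ 2459 (mod 3300).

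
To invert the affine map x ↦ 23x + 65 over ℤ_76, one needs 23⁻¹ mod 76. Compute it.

43

Apply the Euclidean algorithm to 76 and 23:
76 = 3*23 + 7
23 = 3*7 + 2
7 = 3*2 + 1
2 = 2*1 + 0
gcd = 1, so the inverse exists. Back-substitute:
1 = 7 − 3·2
1 = −3·23 + 10·7
1 = 10·76 − 33·23
Hence 23⁻¹ ≡ -33 ≡ 43 (mod 76).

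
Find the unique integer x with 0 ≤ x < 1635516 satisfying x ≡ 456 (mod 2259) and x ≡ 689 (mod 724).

25305

Write x = 456 + 2259·k. Then 2259·k ≡ 689 − 456 ≡ 233 (mod 724).
Need 2259⁻¹ mod 724. Extended Euclid on (724, 87):
724 = 8*87 + 28
87 = 3*28 + 3
28 = 9*3 + 1
3 = 3*1 + 0
Back-substitute:
1 = 28 − 9·3
1 = −9·87 + 28·28
1 = 28·724 − 233·87
2259⁻¹ ≡ 491 (mod 724), so k ≡ 491·233 ≡ 11 (mod 724).
x = 456 + 2259·11 = 25305.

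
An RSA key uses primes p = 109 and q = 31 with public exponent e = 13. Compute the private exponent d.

997

φ(n) = (p−1)(q−1) = 108·30 = 3240.
Need d with 13·d ≡ 1 (mod 3240). Apply the extended Euclidean algorithm:
3240 = 249×13 + 3
13 = 4×3 + 1
3 = 3×1 + 0
Back-substitute:
1 = 13 − 4·3
1 = −4·3240 + 997·13
So 13·997 ≡ 1 (mod 3240), hence d = 997.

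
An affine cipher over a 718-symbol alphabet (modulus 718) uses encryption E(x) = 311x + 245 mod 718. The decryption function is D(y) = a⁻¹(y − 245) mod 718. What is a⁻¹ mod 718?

Extended Euclidean algorithm:
718 = 2·311 + 96
311 = 3·96 + 23
96 = 4·23 + 4
23 = 5·4 + 3
4 = 1·3 + 1
3 = 3·1 + 0
Since gcd(311, 718) = 1, back-substitute to write 1 as a combination:
1 = 4 − 3
1 = −23 + 6·4
1 = 6·96 − 25·23
1 = −25·311 + 81·96
1 = 81·718 − 187·311
So 311·(-187) ≡ 1 (mod 718), and -187 ≡ 531 (mod 718).

531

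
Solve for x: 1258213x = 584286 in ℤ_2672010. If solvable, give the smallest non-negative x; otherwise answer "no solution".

gcd(1258213, 2672010):
2672010 = 2·1258213 + 155584
1258213 = 8·155584 + 13541
155584 = 11·13541 + 6633
13541 = 2·6633 + 275
6633 = 24·275 + 33
275 = 8·33 + 11
33 = 3·11 + 0
gcd = 11, but 11 ∤ 584286, so the congruence has no solution.

no solution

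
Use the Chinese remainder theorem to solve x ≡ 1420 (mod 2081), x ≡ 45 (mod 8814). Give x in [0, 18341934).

12938997

Write x = 1420 + 2081·k. Then 2081·k ≡ 45 − 1420 ≡ 7439 (mod 8814).
Need 2081⁻¹ mod 8814. Extended Euclid on (8814, 2081):
8814 = 4*2081 + 490
2081 = 4*490 + 121
490 = 4*121 + 6
121 = 20*6 + 1
6 = 6*1 + 0
Back-substitute:
1 = 121 − 20·6
1 = −20·490 + 81·121
1 = 81·2081 − 344·490
1 = −344·8814 + 1457·2081
2081⁻¹ ≡ 1457 (mod 8814), so k ≡ 1457·7439 ≡ 6217 (mod 8814).
x = 1420 + 2081·6217 = 12938997.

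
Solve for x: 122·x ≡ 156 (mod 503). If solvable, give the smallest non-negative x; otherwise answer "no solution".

59

First find gcd(122, 503):
503 = 4×122 + 15
122 = 8×15 + 2
15 = 7×2 + 1
2 = 2×1 + 0
gcd = 1, so a unique solution mod 503 exists.
Back-substitute for the Bézout coefficients:
1 = 15 − 7·2
1 = −7·122 + 57·15
1 = 57·503 − 235·122
So 122·(-235) ≡ 1 (mod 503), giving 122⁻¹ ≡ 268.
x ≡ 122⁻¹·156 ≡ 268·156 ≡ 59 (mod 503).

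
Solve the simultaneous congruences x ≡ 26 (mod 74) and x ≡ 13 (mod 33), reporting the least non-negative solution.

1432

Write x = 26 + 74·k. Then 74·k ≡ 13 − 26 ≡ 20 (mod 33).
Need 74⁻¹ mod 33. Extended Euclid on (33, 8):
33 = 4*8 + 1
8 = 8*1 + 0
Back-substitute:
1 = 33 − 4·8
74⁻¹ ≡ 29 (mod 33), so k ≡ 29·20 ≡ 19 (mod 33).
x = 26 + 74·19 = 1432.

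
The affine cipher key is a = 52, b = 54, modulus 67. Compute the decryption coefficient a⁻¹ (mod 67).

58

Apply the Euclidean algorithm to 67 and 52:
67 = 1·52 + 15
52 = 3·15 + 7
15 = 2·7 + 1
7 = 7·1 + 0
Since gcd(52, 67) = 1, back-substitute to write 1 as a combination:
1 = 15 − 2·7
1 = −2·52 + 7·15
1 = 7·67 − 9·52
Thus 52·(-9) ≡ 1 (mod 67); reducing, -9 mod 67 = 58.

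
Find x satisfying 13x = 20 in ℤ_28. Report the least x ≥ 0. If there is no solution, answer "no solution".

8

First find gcd(13, 28):
28 = 2*13 + 2
13 = 6*2 + 1
2 = 2*1 + 0
gcd = 1, so a unique solution mod 28 exists.
Back-substitute for the Bézout coefficients:
1 = 13 − 6·2
1 = −6·28 + 13·13
So 13·(13) ≡ 1 (mod 28), giving 13⁻¹ ≡ 13.
x ≡ 13⁻¹·20 ≡ 13·20 ≡ 8 (mod 28).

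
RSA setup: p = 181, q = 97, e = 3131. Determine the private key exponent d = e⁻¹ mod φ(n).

φ(n) = (p−1)(q−1) = 180·96 = 17280.
Need d with 3131·d ≡ 1 (mod 17280). Apply the extended Euclidean algorithm:
17280 = 5·3131 + 1625
3131 = 1·1625 + 1506
1625 = 1·1506 + 119
1506 = 12·119 + 78
119 = 1·78 + 41
78 = 1·41 + 37
41 = 1·37 + 4
37 = 9·4 + 1
4 = 4·1 + 0
Back-substitute:
1 = 37 − 9·4
1 = −9·41 + 10·37
1 = 10·78 − 19·41
1 = −19·119 + 29·78
1 = 29·1506 − 367·119
1 = −367·1625 + 396·1506
1 = 396·3131 − 763·1625
1 = −763·17280 + 4211·3131
So 3131·4211 ≡ 1 (mod 17280), hence d = 4211.

4211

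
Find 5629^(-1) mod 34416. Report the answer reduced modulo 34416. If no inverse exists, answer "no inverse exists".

Extended Euclidean algorithm:
34416 = 6*5629 + 642
5629 = 8*642 + 493
642 = 1*493 + 149
493 = 3*149 + 46
149 = 3*46 + 11
46 = 4*11 + 2
11 = 5*2 + 1
2 = 2*1 + 0
Since gcd(5629, 34416) = 1, back-substitute to write 1 as a combination:
1 = 11 − 5·2
1 = −5·46 + 21·11
1 = 21·149 − 68·46
1 = −68·493 + 225·149
1 = 225·642 − 293·493
1 = −293·5629 + 2569·642
1 = 2569·34416 − 15707·5629
Thus 5629·(-15707) ≡ 1 (mod 34416); reducing, -15707 mod 34416 = 18709.

18709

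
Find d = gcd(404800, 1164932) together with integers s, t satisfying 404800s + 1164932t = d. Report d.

Repeated division:
1164932 = 2×404800 + 355332
404800 = 1×355332 + 49468
355332 = 7×49468 + 9056
49468 = 5×9056 + 4188
9056 = 2×4188 + 680
4188 = 6×680 + 108
680 = 6×108 + 32
108 = 3×32 + 12
32 = 2×12 + 8
12 = 1×8 + 4
8 = 2×4 + 0
gcd(404800, 1164932) = 4.
Working backward:
4 = 12 − 8
4 = −32 + 3·12
4 = 3·108 − 10·32
4 = −10·680 + 63·108
4 = 63·4188 − 388·680
4 = −388·9056 + 839·4188
4 = 839·49468 − 4583·9056
4 = −4583·355332 + 32920·49468
4 = 32920·404800 − 37503·355332
4 = −37503·1164932 + 107926·404800
So 4 = (-37503)·1164932 + (107926)·404800.

4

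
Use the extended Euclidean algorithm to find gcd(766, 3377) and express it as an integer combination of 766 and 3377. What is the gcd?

1

Repeated division:
3377 = 4*766 + 313
766 = 2*313 + 140
313 = 2*140 + 33
140 = 4*33 + 8
33 = 4*8 + 1
8 = 8*1 + 0
gcd(766, 3377) = 1.
Express as a combination:
1 = 33 − 4·8
1 = −4·140 + 17·33
1 = 17·313 − 38·140
1 = −38·766 + 93·313
1 = 93·3377 − 410·766
So 1 = (93)·3377 + (-410)·766.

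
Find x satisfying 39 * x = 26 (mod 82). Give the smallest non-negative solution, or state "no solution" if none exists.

28

First find gcd(39, 82):
82 = 2·39 + 4
39 = 9·4 + 3
4 = 1·3 + 1
3 = 3·1 + 0
gcd = 1, so a unique solution mod 82 exists.
Back-substitute for the Bézout coefficients:
1 = 4 − 3
1 = −39 + 10·4
1 = 10·82 − 21·39
So 39·(-21) ≡ 1 (mod 82), giving 39⁻¹ ≡ 61.
x ≡ 39⁻¹·26 ≡ 61·26 ≡ 28 (mod 82).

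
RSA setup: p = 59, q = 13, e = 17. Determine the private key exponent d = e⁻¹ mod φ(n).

φ(n) = (p−1)(q−1) = 58·12 = 696.
Need d with 17·d ≡ 1 (mod 696). Apply the extended Euclidean algorithm:
696 = 40*17 + 16
17 = 1*16 + 1
16 = 16*1 + 0
Back-substitute:
1 = 17 − 16
1 = −696 + 41·17
So 17·41 ≡ 1 (mod 696), hence d = 41.

41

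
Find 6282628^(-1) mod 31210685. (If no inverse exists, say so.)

no inverse exists

Euclidean algorithm on 31210685, 6282628:
31210685 = 4·6282628 + 6080173
6282628 = 1·6080173 + 202455
6080173 = 30·202455 + 6523
202455 = 31·6523 + 242
6523 = 26·242 + 231
242 = 1·231 + 11
231 = 21·11 + 0
gcd(6282628, 31210685) = 11 ≠ 1, so 6282628 has no multiplicative inverse modulo 31210685.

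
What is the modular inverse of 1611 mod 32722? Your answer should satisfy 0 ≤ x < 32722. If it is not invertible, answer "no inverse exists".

Extended Euclidean algorithm:
32722 = 20×1611 + 502
1611 = 3×502 + 105
502 = 4×105 + 82
105 = 1×82 + 23
82 = 3×23 + 13
23 = 1×13 + 10
13 = 1×10 + 3
10 = 3×3 + 1
3 = 3×1 + 0
gcd = 1, so the inverse exists. Back-substitute:
1 = 10 − 3·3
1 = −3·13 + 4·10
1 = 4·23 − 7·13
1 = −7·82 + 25·23
1 = 25·105 − 32·82
1 = −32·502 + 153·105
1 = 153·1611 − 491·502
1 = −491·32722 + 9973·1611
So 1611·9973 ≡ 1 (mod 32722).

9973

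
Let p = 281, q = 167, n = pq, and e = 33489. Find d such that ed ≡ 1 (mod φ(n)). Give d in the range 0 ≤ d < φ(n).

φ(n) = (p−1)(q−1) = 280·166 = 46480.
Need d with 33489·d ≡ 1 (mod 46480). Apply the extended Euclidean algorithm:
46480 = 1·33489 + 12991
33489 = 2·12991 + 7507
12991 = 1·7507 + 5484
7507 = 1·5484 + 2023
5484 = 2·2023 + 1438
2023 = 1·1438 + 585
1438 = 2·585 + 268
585 = 2·268 + 49
268 = 5·49 + 23
49 = 2·23 + 3
23 = 7·3 + 2
3 = 1·2 + 1
2 = 2·1 + 0
Back-substitute:
1 = 3 − 2
1 = −23 + 8·3
1 = 8·49 − 17·23
1 = −17·268 + 93·49
1 = 93·585 − 203·268
1 = −203·1438 + 499·585
1 = 499·2023 − 702·1438
1 = −702·5484 + 1903·2023
1 = 1903·7507 − 2605·5484
1 = −2605·12991 + 4508·7507
1 = 4508·33489 − 11621·12991
1 = −11621·46480 + 16129·33489
So 33489·16129 ≡ 1 (mod 46480), hence d = 16129.

16129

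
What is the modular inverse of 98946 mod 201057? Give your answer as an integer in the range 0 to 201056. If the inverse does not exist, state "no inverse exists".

no inverse exists

Euclidean algorithm on 201057, 98946:
201057 = 2×98946 + 3165
98946 = 31×3165 + 831
3165 = 3×831 + 672
831 = 1×672 + 159
672 = 4×159 + 36
159 = 4×36 + 15
36 = 2×15 + 6
15 = 2×6 + 3
6 = 2×3 + 0
The gcd is 3, not 1, hence no inverse exists.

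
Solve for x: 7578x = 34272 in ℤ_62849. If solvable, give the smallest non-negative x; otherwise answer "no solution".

First find gcd(7578, 62849):
62849 = 8×7578 + 2225
7578 = 3×2225 + 903
2225 = 2×903 + 419
903 = 2×419 + 65
419 = 6×65 + 29
65 = 2×29 + 7
29 = 4×7 + 1
7 = 7×1 + 0
gcd = 1, so a unique solution mod 62849 exists.
Back-substitute for the Bézout coefficients:
1 = 29 − 4·7
1 = −4·65 + 9·29
1 = 9·419 − 58·65
1 = −58·903 + 125·419
1 = 125·2225 − 308·903
1 = −308·7578 + 1049·2225
1 = 1049·62849 − 8700·7578
So 7578·(-8700) ≡ 1 (mod 62849), giving 7578⁻¹ ≡ 54149.
x ≡ 7578⁻¹·34272 ≡ 54149·34272 ≡ 52105 (mod 62849).

52105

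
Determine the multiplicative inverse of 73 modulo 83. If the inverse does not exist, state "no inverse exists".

Apply the Euclidean algorithm to 83 and 73:
83 = 1×73 + 10
73 = 7×10 + 3
10 = 3×3 + 1
3 = 3×1 + 0
Since gcd(73, 83) = 1, back-substitute to write 1 as a combination:
1 = 10 − 3·3
1 = −3·73 + 22·10
1 = 22·83 − 25·73
Thus 73·(-25) ≡ 1 (mod 83); reducing, -25 mod 83 = 58.

58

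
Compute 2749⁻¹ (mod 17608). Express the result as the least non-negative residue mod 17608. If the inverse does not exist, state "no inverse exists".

4157

Apply the Euclidean algorithm to 17608 and 2749:
17608 = 6·2749 + 1114
2749 = 2·1114 + 521
1114 = 2·521 + 72
521 = 7·72 + 17
72 = 4·17 + 4
17 = 4·4 + 1
4 = 4·1 + 0
gcd = 1, so the inverse exists. Back-substitute:
1 = 17 − 4·4
1 = −4·72 + 17·17
1 = 17·521 − 123·72
1 = −123·1114 + 263·521
1 = 263·2749 − 649·1114
1 = −649·17608 + 4157·2749
So 2749·4157 ≡ 1 (mod 17608).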